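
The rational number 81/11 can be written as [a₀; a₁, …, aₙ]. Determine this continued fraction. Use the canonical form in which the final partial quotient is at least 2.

81 ÷ 11 → quotient 7, remainder 4
11 ÷ 4 → quotient 2, remainder 3
4 ÷ 3 → quotient 1, remainder 1
3 ÷ 1 → quotient 3, remainder 0

[7; 2, 1, 3]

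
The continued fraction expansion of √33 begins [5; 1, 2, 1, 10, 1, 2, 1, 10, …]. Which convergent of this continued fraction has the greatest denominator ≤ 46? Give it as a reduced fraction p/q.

247/43

a_0 = 5: 5/1  (≤ bound)
a_1 = 1: 6/1  (≤ bound)
a_2 = 2: 17/3  (≤ bound)
a_3 = 1: 23/4  (≤ bound)
a_4 = 10: 247/43  (≤ bound)
a_5 = 1: 270/47  (> 46, stop)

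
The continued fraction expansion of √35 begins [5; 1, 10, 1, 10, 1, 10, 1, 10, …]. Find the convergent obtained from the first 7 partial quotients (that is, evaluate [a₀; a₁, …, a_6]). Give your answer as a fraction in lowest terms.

9235/1561

Start with 10.
1 + 1/(10/1) = 1 + 1/10 = 11/10
10 + 1/(11/10) = 10 + 10/11 = 120/11
1 + 1/(120/11) = 1 + 11/120 = 131/120
10 + 1/(131/120) = 10 + 120/131 = 1430/131
1 + 1/(1430/131) = 1 + 131/1430 = 1561/1430
5 + 1/(1561/1430) = 5 + 1430/1561 = 9235/1561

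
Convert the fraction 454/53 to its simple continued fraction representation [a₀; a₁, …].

⌊454/53⌋ = 8, remainder 30
⌊53/30⌋ = 1, remainder 23
⌊30/23⌋ = 1, remainder 7
⌊23/7⌋ = 3, remainder 2
⌊7/2⌋ = 3, remainder 1
⌊2/1⌋ = 2, remainder 0

[8; 1, 1, 3, 3, 2]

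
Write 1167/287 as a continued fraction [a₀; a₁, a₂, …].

[4; 15, 9, 2]

1167 = 4·287 + 19, so a_0 = 4
287 = 15·19 + 2, so a_1 = 15
19 = 9·2 + 1, so a_2 = 9
2 = 2·1 + 0, so a_3 = 2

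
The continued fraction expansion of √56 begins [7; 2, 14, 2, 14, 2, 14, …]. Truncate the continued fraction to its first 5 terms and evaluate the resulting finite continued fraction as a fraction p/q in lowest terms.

a_0 = 7: 7/1
a_1 = 2: 15/2
a_2 = 14: 217/29
a_3 = 2: 449/60
a_4 = 14: 6503/869

6503/869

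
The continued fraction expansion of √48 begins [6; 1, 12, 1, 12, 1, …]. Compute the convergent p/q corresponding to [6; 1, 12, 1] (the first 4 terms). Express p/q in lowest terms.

Start with 1.
12 + 1/(1/1) = 12 + 1/1 = 13/1
1 + 1/(13/1) = 1 + 1/13 = 14/13
6 + 1/(14/13) = 6 + 13/14 = 97/14

97/14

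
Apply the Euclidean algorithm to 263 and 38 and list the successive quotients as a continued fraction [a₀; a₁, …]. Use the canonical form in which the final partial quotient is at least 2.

[6; 1, 11, 1, 2]

Run the Euclidean algorithm, recording each quotient:
⌊263/38⌋ = 6, remainder 35
⌊38/35⌋ = 1, remainder 3
⌊35/3⌋ = 11, remainder 2
⌊3/2⌋ = 1, remainder 1
⌊2/1⌋ = 2, remainder 0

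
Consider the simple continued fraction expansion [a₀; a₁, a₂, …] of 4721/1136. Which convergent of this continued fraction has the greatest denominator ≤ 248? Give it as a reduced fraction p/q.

a_0 = 4: 4/1  (≤ bound)
a_1 = 6: 25/6  (≤ bound)
a_2 = 2: 54/13  (≤ bound)
a_3 = 2: 133/32  (≤ bound)
a_4 = 1: 187/45  (≤ bound)
a_5 = 1: 320/77  (≤ bound)
a_6 = 4: 1467/353  (> 248, stop)

320/77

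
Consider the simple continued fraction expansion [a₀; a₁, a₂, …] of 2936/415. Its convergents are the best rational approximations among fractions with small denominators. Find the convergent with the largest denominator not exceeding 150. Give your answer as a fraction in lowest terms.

474/67

List convergents until the denominator exceeds the bound:
a_0 = 7: 7/1  (≤ bound)
a_1 = 13: 92/13  (≤ bound)
a_2 = 2: 191/27  (≤ bound)
a_3 = 1: 283/40  (≤ bound)
a_4 = 1: 474/67  (≤ bound)
a_5 = 2: 1231/174  (> 150, stop)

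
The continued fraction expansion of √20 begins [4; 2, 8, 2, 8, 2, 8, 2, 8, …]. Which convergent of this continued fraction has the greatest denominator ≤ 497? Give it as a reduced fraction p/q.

1364/305

List convergents until the denominator exceeds the bound:
a_0 = 4: 4/1  (≤ bound)
a_1 = 2: 9/2  (≤ bound)
a_2 = 8: 76/17  (≤ bound)
a_3 = 2: 161/36  (≤ bound)
a_4 = 8: 1364/305  (≤ bound)
a_5 = 2: 2889/646  (> 497, stop)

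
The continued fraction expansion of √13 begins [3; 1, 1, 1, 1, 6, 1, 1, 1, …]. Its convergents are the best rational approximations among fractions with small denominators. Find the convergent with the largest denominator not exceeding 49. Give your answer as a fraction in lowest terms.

137/38

a_0 = 3: 3/1  (≤ bound)
a_1 = 1: 4/1  (≤ bound)
a_2 = 1: 7/2  (≤ bound)
a_3 = 1: 11/3  (≤ bound)
a_4 = 1: 18/5  (≤ bound)
a_5 = 6: 119/33  (≤ bound)
a_6 = 1: 137/38  (≤ bound)
a_7 = 1: 256/71  (> 49, stop)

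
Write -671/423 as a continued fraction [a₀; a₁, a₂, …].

Repeatedly divide and take the remainder:
-671 ÷ 423 → quotient -2, remainder 175
423 ÷ 175 → quotient 2, remainder 73
175 ÷ 73 → quotient 2, remainder 29
73 ÷ 29 → quotient 2, remainder 15
29 ÷ 15 → quotient 1, remainder 14
15 ÷ 14 → quotient 1, remainder 1
14 ÷ 1 → quotient 14, remainder 0

[-2; 2, 2, 2, 1, 1, 14]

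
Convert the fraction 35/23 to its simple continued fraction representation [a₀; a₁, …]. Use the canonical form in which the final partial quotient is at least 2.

Apply division with remainder until the remainder is 0:
⌊35/23⌋ = 1, remainder 12
⌊23/12⌋ = 1, remainder 11
⌊12/11⌋ = 1, remainder 1
⌊11/1⌋ = 11, remainder 0

[1; 1, 1, 11]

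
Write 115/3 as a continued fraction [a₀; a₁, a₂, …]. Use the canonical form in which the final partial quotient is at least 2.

[38; 3]

115 = 38·3 + 1, so a_0 = 38
3 = 3·1 + 0, so a_1 = 3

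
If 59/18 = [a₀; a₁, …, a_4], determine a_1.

3

59 ÷ 18 → quotient 3, remainder 5
18 ÷ 5 → quotient 3, remainder 3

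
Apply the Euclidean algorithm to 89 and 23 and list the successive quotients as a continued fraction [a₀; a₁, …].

[3; 1, 6, 1, 2]

Apply division with remainder until the remainder is 0:
89 = 3·23 + 20, so a_0 = 3
23 = 1·20 + 3, so a_1 = 1
20 = 6·3 + 2, so a_2 = 6
3 = 1·2 + 1, so a_3 = 1
2 = 2·1 + 0, so a_4 = 2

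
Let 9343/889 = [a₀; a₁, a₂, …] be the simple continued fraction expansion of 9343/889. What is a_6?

9343 = 10·889 + 453, so a_0 = 10
889 = 1·453 + 436, so a_1 = 1
453 = 1·436 + 17, so a_2 = 1
436 = 25·17 + 11, so a_3 = 25
17 = 1·11 + 6, so a_4 = 1
11 = 1·6 + 5, so a_5 = 1
6 = 1·5 + 1, so a_6 = 1

1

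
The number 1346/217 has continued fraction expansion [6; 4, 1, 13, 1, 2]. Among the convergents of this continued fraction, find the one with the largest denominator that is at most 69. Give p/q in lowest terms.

List convergents until the denominator exceeds the bound:
a_0 = 6: 6/1  (≤ bound)
a_1 = 4: 25/4  (≤ bound)
a_2 = 1: 31/5  (≤ bound)
a_3 = 13: 428/69  (≤ bound)
a_4 = 1: 459/74  (> 69, stop)

428/69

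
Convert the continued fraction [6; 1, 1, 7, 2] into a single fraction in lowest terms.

209/32

Start with 2.
7 + 1/(2/1) = 7 + 1/2 = 15/2
1 + 1/(15/2) = 1 + 2/15 = 17/15
1 + 1/(17/15) = 1 + 15/17 = 32/17
6 + 1/(32/17) = 6 + 17/32 = 209/32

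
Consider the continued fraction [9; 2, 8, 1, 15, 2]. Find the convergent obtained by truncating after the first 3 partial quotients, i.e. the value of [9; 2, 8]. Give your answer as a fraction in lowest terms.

Starting at the tail and folding back:
Start with 8.
2 + 1/(8/1) = 2 + 1/8 = 17/8
9 + 1/(17/8) = 9 + 8/17 = 161/17

161/17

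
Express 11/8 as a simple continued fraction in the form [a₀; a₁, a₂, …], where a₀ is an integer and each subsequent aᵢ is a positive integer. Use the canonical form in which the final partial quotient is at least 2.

11 = 1·8 + 3, so a_0 = 1
8 = 2·3 + 2, so a_1 = 2
3 = 1·2 + 1, so a_2 = 1
2 = 2·1 + 0, so a_3 = 2

[1; 2, 1, 2]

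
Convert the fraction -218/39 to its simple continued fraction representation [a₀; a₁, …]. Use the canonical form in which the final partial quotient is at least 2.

[-6; 2, 2, 3, 2]

-218 ÷ 39 → quotient -6, remainder 16
39 ÷ 16 → quotient 2, remainder 7
16 ÷ 7 → quotient 2, remainder 2
7 ÷ 2 → quotient 3, remainder 1
2 ÷ 1 → quotient 2, remainder 0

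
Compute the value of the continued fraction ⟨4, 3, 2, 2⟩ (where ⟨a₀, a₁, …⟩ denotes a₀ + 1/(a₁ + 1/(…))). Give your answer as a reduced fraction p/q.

73/17

a_0 = 4: 4/1
a_1 = 3: 13/3
a_2 = 2: 30/7
a_3 = 2: 73/17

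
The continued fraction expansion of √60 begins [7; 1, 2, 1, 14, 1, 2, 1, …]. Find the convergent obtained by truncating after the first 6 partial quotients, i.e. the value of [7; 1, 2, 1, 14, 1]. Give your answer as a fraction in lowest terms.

Start with 1.
14 + 1/(1/1) = 14 + 1/1 = 15/1
1 + 1/(15/1) = 1 + 1/15 = 16/15
2 + 1/(16/15) = 2 + 15/16 = 47/16
1 + 1/(47/16) = 1 + 16/47 = 63/47
7 + 1/(63/47) = 7 + 47/63 = 488/63

488/63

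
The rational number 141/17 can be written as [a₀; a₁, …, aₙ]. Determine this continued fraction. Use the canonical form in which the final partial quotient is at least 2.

[8; 3, 2, 2]

Run the Euclidean algorithm, recording each quotient:
141 ÷ 17 → quotient 8, remainder 5
17 ÷ 5 → quotient 3, remainder 2
5 ÷ 2 → quotient 2, remainder 1
2 ÷ 1 → quotient 2, remainder 0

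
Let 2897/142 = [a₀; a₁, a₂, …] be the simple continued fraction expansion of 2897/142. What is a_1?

2897 = 20·142 + 57, so a_0 = 20
142 = 2·57 + 28, so a_1 = 2

2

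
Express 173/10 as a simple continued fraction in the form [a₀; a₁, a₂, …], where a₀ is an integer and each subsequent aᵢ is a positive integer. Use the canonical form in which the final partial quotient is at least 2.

173 = 17·10 + 3, so a_0 = 17
10 = 3·3 + 1, so a_1 = 3
3 = 3·1 + 0, so a_2 = 3

[17; 3, 3]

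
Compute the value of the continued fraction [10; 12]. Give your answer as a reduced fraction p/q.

Compute successive convergents:
a_0 = 10: 10/1
a_1 = 12: 121/12

121/12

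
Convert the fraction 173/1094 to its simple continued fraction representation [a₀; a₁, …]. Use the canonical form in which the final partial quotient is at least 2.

[0; 6, 3, 11, 5]

173 = 0·1094 + 173, so a_0 = 0
1094 = 6·173 + 56, so a_1 = 6
173 = 3·56 + 5, so a_2 = 3
56 = 11·5 + 1, so a_3 = 11
5 = 5·1 + 0, so a_4 = 5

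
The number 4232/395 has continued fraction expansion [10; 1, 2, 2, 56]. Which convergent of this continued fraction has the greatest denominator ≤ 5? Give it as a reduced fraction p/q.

32/3

List convergents until the denominator exceeds the bound:
a_0 = 10: 10/1  (≤ bound)
a_1 = 1: 11/1  (≤ bound)
a_2 = 2: 32/3  (≤ bound)
a_3 = 2: 75/7  (> 5, stop)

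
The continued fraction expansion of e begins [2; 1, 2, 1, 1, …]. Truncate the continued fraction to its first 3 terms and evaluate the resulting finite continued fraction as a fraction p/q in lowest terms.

8/3

Start with 2.
1 + 1/(2/1) = 1 + 1/2 = 3/2
2 + 1/(3/2) = 2 + 2/3 = 8/3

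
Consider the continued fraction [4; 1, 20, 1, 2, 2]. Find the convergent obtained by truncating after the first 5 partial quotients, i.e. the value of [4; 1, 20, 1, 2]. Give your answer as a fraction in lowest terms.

a_0 = 4: 4/1
a_1 = 1: 5/1
a_2 = 20: 104/21
a_3 = 1: 109/22
a_4 = 2: 322/65

322/65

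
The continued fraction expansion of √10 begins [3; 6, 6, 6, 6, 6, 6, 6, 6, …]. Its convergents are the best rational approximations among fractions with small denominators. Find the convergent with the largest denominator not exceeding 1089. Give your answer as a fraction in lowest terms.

721/228

List convergents until the denominator exceeds the bound:
a_0 = 3: 3/1  (≤ bound)
a_1 = 6: 19/6  (≤ bound)
a_2 = 6: 117/37  (≤ bound)
a_3 = 6: 721/228  (≤ bound)
a_4 = 6: 4443/1405  (> 1089, stop)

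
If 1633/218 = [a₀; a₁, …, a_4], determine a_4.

3

Repeatedly divide and take the remainder:
1633 = 7·218 + 107, so a_0 = 7
218 = 2·107 + 4, so a_1 = 2
107 = 26·4 + 3, so a_2 = 26
4 = 1·3 + 1, so a_3 = 1
3 = 3·1 + 0, so a_4 = 3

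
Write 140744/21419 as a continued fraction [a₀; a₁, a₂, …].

Apply division with remainder until the remainder is 0:
⌊140744/21419⌋ = 6, remainder 12230
⌊21419/12230⌋ = 1, remainder 9189
⌊12230/9189⌋ = 1, remainder 3041
⌊9189/3041⌋ = 3, remainder 66
⌊3041/66⌋ = 46, remainder 5
⌊66/5⌋ = 13, remainder 1
⌊5/1⌋ = 5, remainder 0

[6; 1, 1, 3, 46, 13, 5]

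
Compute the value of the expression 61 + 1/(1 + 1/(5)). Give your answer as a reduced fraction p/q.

a_0 = 61: 61/1
a_1 = 1: 62/1
a_2 = 5: 371/6

371/6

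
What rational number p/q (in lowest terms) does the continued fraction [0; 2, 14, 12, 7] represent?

1197/2479

Start with 7.
12 + 1/(7/1) = 12 + 1/7 = 85/7
14 + 1/(85/7) = 14 + 7/85 = 1197/85
2 + 1/(1197/85) = 2 + 85/1197 = 2479/1197
0 + 1/(2479/1197) = 0 + 1197/2479 = 1197/2479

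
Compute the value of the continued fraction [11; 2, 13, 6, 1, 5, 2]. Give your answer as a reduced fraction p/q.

27889/2429

a_0 = 11: 11/1
a_1 = 2: 23/2
a_2 = 13: 310/27
a_3 = 6: 1883/164
a_4 = 1: 2193/191
a_5 = 5: 12848/1119
a_6 = 2: 27889/2429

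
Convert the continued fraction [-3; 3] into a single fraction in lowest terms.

-8/3

Start with 3.
-3 + 1/(3/1) = -3 + 1/3 = -8/3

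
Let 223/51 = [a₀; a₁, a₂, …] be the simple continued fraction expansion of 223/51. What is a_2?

Repeatedly divide and take the remainder:
⌊223/51⌋ = 4, remainder 19
⌊51/19⌋ = 2, remainder 13
⌊19/13⌋ = 1, remainder 6

1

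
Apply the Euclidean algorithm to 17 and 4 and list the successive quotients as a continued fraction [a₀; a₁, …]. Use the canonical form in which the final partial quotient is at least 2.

17 ÷ 4 → quotient 4, remainder 1
4 ÷ 1 → quotient 4, remainder 0

[4; 4]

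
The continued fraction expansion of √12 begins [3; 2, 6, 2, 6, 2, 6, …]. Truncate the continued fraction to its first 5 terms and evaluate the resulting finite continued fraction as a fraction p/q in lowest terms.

a_0 = 3: 3/1
a_1 = 2: 7/2
a_2 = 6: 45/13
a_3 = 2: 97/28
a_4 = 6: 627/181

627/181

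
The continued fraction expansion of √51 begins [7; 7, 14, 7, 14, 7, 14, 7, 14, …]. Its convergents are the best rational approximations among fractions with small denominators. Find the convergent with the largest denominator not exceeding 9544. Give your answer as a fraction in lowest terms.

List convergents until the denominator exceeds the bound:
a_0 = 7: 7/1  (≤ bound)
a_1 = 7: 50/7  (≤ bound)
a_2 = 14: 707/99  (≤ bound)
a_3 = 7: 4999/700  (≤ bound)
a_4 = 14: 70693/9899  (> 9544, stop)

4999/700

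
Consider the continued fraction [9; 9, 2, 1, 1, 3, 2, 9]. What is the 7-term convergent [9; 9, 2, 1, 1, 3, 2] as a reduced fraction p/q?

3506/385

a_0 = 9: 9/1
a_1 = 9: 82/9
a_2 = 2: 173/19
a_3 = 1: 255/28
a_4 = 1: 428/47
a_5 = 3: 1539/169
a_6 = 2: 3506/385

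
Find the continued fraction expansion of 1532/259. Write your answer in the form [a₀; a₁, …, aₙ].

1532 ÷ 259 → quotient 5, remainder 237
259 ÷ 237 → quotient 1, remainder 22
237 ÷ 22 → quotient 10, remainder 17
22 ÷ 17 → quotient 1, remainder 5
17 ÷ 5 → quotient 3, remainder 2
5 ÷ 2 → quotient 2, remainder 1
2 ÷ 1 → quotient 2, remainder 0

[5; 1, 10, 1, 3, 2, 2]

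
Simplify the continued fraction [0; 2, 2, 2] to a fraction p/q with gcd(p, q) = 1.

Start with 2.
2 + 1/(2/1) = 2 + 1/2 = 5/2
2 + 1/(5/2) = 2 + 2/5 = 12/5
0 + 1/(12/5) = 0 + 5/12 = 5/12

5/12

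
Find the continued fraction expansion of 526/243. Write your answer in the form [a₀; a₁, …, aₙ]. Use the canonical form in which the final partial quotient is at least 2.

[2; 6, 13, 3]

526 = 2·243 + 40, so a_0 = 2
243 = 6·40 + 3, so a_1 = 6
40 = 13·3 + 1, so a_2 = 13
3 = 3·1 + 0, so a_3 = 3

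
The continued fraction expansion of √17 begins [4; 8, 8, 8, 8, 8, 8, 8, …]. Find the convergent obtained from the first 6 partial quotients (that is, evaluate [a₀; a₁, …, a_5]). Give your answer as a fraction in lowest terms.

Starting at the tail and folding back:
Start with 8.
8 + 1/(8/1) = 8 + 1/8 = 65/8
8 + 1/(65/8) = 8 + 8/65 = 528/65
8 + 1/(528/65) = 8 + 65/528 = 4289/528
8 + 1/(4289/528) = 8 + 528/4289 = 34840/4289
4 + 1/(34840/4289) = 4 + 4289/34840 = 143649/34840

143649/34840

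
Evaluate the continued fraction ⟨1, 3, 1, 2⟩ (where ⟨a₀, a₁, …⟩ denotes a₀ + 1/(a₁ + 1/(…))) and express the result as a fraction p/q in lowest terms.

Collapse the nested fraction from the inside out:
Start with 2.
1 + 1/(2/1) = 1 + 1/2 = 3/2
3 + 1/(3/2) = 3 + 2/3 = 11/3
1 + 1/(11/3) = 1 + 3/11 = 14/11

14/11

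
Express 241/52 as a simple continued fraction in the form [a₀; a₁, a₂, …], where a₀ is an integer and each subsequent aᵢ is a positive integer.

⌊241/52⌋ = 4, remainder 33
⌊52/33⌋ = 1, remainder 19
⌊33/19⌋ = 1, remainder 14
⌊19/14⌋ = 1, remainder 5
⌊14/5⌋ = 2, remainder 4
⌊5/4⌋ = 1, remainder 1
⌊4/1⌋ = 4, remainder 0

[4; 1, 1, 1, 2, 1, 4]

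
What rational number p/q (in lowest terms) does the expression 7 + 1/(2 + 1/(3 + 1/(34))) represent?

Start with 34.
3 + 1/(34/1) = 3 + 1/34 = 103/34
2 + 1/(103/34) = 2 + 34/103 = 240/103
7 + 1/(240/103) = 7 + 103/240 = 1783/240

1783/240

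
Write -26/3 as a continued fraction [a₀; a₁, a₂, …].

[-9; 3]

Apply division with remainder until the remainder is 0:
-26 ÷ 3 → quotient -9, remainder 1
3 ÷ 1 → quotient 3, remainder 0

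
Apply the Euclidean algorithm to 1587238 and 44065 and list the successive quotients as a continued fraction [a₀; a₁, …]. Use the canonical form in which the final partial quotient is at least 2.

[36; 49, 14, 3, 1, 15]

Apply division with remainder until the remainder is 0:
⌊1587238/44065⌋ = 36, remainder 898
⌊44065/898⌋ = 49, remainder 63
⌊898/63⌋ = 14, remainder 16
⌊63/16⌋ = 3, remainder 15
⌊16/15⌋ = 1, remainder 1
⌊15/1⌋ = 15, remainder 0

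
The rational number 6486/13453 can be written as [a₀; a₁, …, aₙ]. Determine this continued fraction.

6486 ÷ 13453 → quotient 0, remainder 6486
13453 ÷ 6486 → quotient 2, remainder 481
6486 ÷ 481 → quotient 13, remainder 233
481 ÷ 233 → quotient 2, remainder 15
233 ÷ 15 → quotient 15, remainder 8
15 ÷ 8 → quotient 1, remainder 7
8 ÷ 7 → quotient 1, remainder 1
7 ÷ 1 → quotient 7, remainder 0

[0; 2, 13, 2, 15, 1, 1, 7]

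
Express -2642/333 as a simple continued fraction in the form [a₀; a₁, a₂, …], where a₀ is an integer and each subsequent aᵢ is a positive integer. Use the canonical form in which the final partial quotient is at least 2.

-2642 ÷ 333 → quotient -8, remainder 22
333 ÷ 22 → quotient 15, remainder 3
22 ÷ 3 → quotient 7, remainder 1
3 ÷ 1 → quotient 3, remainder 0

[-8; 15, 7, 3]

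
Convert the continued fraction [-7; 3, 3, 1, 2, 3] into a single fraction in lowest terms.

-810/121

Use the convergent recurrence hₖ = aₖ·hₖ₋₁ + hₖ₋₂ (and likewise for the denominators kₖ):
a_0 = -7: -7/1
a_1 = 3: -20/3
a_2 = 3: -67/10
a_3 = 1: -87/13
a_4 = 2: -241/36
a_5 = 3: -810/121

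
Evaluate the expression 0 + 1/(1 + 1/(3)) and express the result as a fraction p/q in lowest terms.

3/4

Compute successive convergents:
a_0 = 0: 0/1
a_1 = 1: 1/1
a_2 = 3: 3/4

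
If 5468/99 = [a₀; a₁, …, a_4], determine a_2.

⌊5468/99⌋ = 55, remainder 23
⌊99/23⌋ = 4, remainder 7
⌊23/7⌋ = 3, remainder 2

3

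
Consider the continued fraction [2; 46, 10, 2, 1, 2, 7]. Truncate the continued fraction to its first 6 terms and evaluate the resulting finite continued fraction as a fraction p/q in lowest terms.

Use the convergent recurrence hₖ = aₖ·hₖ₋₁ + hₖ₋₂ (and likewise for the denominators kₖ):
a_0 = 2: 2/1
a_1 = 46: 93/46
a_2 = 10: 932/461
a_3 = 2: 1957/968
a_4 = 1: 2889/1429
a_5 = 2: 7735/3826

7735/3826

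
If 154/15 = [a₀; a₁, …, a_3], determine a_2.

1

Repeatedly divide and take the remainder:
154 = 10·15 + 4, so a_0 = 10
15 = 3·4 + 3, so a_1 = 3
4 = 1·3 + 1, so a_2 = 1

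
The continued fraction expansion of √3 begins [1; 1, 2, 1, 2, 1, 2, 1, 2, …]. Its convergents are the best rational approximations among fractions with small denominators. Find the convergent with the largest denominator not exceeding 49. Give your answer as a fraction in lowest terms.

List convergents until the denominator exceeds the bound:
a_0 = 1: 1/1  (≤ bound)
a_1 = 1: 2/1  (≤ bound)
a_2 = 2: 5/3  (≤ bound)
a_3 = 1: 7/4  (≤ bound)
a_4 = 2: 19/11  (≤ bound)
a_5 = 1: 26/15  (≤ bound)
a_6 = 2: 71/41  (≤ bound)
a_7 = 1: 97/56  (> 49, stop)

71/41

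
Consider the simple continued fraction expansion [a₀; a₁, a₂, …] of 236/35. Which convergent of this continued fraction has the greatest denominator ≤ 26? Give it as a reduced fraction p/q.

List convergents until the denominator exceeds the bound:
a_0 = 6: 6/1  (≤ bound)
a_1 = 1: 7/1  (≤ bound)
a_2 = 2: 20/3  (≤ bound)
a_3 = 1: 27/4  (≤ bound)
a_4 = 8: 236/35  (> 26, stop)

27/4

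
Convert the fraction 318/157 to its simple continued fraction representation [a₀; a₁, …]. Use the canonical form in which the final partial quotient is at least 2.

318 ÷ 157 → quotient 2, remainder 4
157 ÷ 4 → quotient 39, remainder 1
4 ÷ 1 → quotient 4, remainder 0

[2; 39, 4]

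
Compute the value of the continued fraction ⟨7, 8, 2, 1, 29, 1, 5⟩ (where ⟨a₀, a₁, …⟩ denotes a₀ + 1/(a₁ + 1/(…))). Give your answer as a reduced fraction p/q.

Start with 5.
1 + 1/(5/1) = 1 + 1/5 = 6/5
29 + 1/(6/5) = 29 + 5/6 = 179/6
1 + 1/(179/6) = 1 + 6/179 = 185/179
2 + 1/(185/179) = 2 + 179/185 = 549/185
8 + 1/(549/185) = 8 + 185/549 = 4577/549
7 + 1/(4577/549) = 7 + 549/4577 = 32588/4577

32588/4577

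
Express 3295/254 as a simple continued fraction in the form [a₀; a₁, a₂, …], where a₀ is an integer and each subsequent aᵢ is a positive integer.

3295 = 12·254 + 247, so a_0 = 12
254 = 1·247 + 7, so a_1 = 1
247 = 35·7 + 2, so a_2 = 35
7 = 3·2 + 1, so a_3 = 3
2 = 2·1 + 0, so a_4 = 2

[12; 1, 35, 3, 2]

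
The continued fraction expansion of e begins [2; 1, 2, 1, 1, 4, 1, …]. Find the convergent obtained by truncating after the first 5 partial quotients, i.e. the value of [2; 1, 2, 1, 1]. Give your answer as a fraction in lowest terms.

Start with 1.
1 + 1/(1/1) = 1 + 1/1 = 2/1
2 + 1/(2/1) = 2 + 1/2 = 5/2
1 + 1/(5/2) = 1 + 2/5 = 7/5
2 + 1/(7/5) = 2 + 5/7 = 19/7

19/7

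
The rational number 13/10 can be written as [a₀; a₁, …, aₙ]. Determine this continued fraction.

[1; 3, 3]

13 ÷ 10 → quotient 1, remainder 3
10 ÷ 3 → quotient 3, remainder 1
3 ÷ 1 → quotient 3, remainder 0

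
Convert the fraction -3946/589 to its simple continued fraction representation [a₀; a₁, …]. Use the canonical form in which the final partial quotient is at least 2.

Repeatedly divide and take the remainder:
-3946 ÷ 589 → quotient -7, remainder 177
589 ÷ 177 → quotient 3, remainder 58
177 ÷ 58 → quotient 3, remainder 3
58 ÷ 3 → quotient 19, remainder 1
3 ÷ 1 → quotient 3, remainder 0

[-7; 3, 3, 19, 3]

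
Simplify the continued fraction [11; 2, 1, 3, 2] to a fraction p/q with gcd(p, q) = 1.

a_0 = 11: 11/1
a_1 = 2: 23/2
a_2 = 1: 34/3
a_3 = 3: 125/11
a_4 = 2: 284/25

284/25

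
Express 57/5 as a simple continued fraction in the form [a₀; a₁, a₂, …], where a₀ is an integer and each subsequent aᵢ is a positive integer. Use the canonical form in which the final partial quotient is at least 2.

[11; 2, 2]

57 = 11·5 + 2, so a_0 = 11
5 = 2·2 + 1, so a_1 = 2
2 = 2·1 + 0, so a_2 = 2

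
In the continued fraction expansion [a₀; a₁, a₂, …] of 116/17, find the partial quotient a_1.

Run the Euclidean algorithm, recording each quotient:
⌊116/17⌋ = 6, remainder 14
⌊17/14⌋ = 1, remainder 3

1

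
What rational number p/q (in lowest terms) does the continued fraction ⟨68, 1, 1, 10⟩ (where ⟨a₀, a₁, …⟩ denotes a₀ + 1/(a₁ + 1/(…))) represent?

1439/21

a_0 = 68: 68/1
a_1 = 1: 69/1
a_2 = 1: 137/2
a_3 = 10: 1439/21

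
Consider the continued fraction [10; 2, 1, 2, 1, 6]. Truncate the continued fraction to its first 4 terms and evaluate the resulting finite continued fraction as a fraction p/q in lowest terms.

Use the convergent recurrence hₖ = aₖ·hₖ₋₁ + hₖ₋₂ (and likewise for the denominators kₖ):
a_0 = 10: 10/1
a_1 = 2: 21/2
a_2 = 1: 31/3
a_3 = 2: 83/8

83/8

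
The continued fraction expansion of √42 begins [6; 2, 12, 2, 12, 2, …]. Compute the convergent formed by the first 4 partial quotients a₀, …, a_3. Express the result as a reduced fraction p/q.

337/52

Start with 2.
12 + 1/(2/1) = 12 + 1/2 = 25/2
2 + 1/(25/2) = 2 + 2/25 = 52/25
6 + 1/(52/25) = 6 + 25/52 = 337/52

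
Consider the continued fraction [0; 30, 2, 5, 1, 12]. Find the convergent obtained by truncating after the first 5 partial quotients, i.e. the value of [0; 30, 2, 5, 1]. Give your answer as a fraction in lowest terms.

Start with 1.
5 + 1/(1/1) = 5 + 1/1 = 6/1
2 + 1/(6/1) = 2 + 1/6 = 13/6
30 + 1/(13/6) = 30 + 6/13 = 396/13
0 + 1/(396/13) = 0 + 13/396 = 13/396

13/396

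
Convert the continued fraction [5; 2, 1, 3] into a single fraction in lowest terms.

59/11

Use the convergent recurrence hₖ = aₖ·hₖ₋₁ + hₖ₋₂ (and likewise for the denominators kₖ):
a_0 = 5: 5/1
a_1 = 2: 11/2
a_2 = 1: 16/3
a_3 = 3: 59/11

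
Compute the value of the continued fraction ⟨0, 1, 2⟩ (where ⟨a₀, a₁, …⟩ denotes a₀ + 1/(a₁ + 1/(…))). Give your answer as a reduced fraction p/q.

2/3

a_0 = 0: 0/1
a_1 = 1: 1/1
a_2 = 2: 2/3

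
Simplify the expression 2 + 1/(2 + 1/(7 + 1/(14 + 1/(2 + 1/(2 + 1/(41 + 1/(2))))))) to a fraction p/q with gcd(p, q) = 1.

a_0 = 2: 2/1
a_1 = 2: 5/2
a_2 = 7: 37/15
a_3 = 14: 523/212
a_4 = 2: 1083/439
a_5 = 2: 2689/1090
a_6 = 41: 111332/45129
a_7 = 2: 225353/91348

225353/91348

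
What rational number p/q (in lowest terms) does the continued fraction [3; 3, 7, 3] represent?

Use the convergent recurrence hₖ = aₖ·hₖ₋₁ + hₖ₋₂ (and likewise for the denominators kₖ):
a_0 = 3: 3/1
a_1 = 3: 10/3
a_2 = 7: 73/22
a_3 = 3: 229/69

229/69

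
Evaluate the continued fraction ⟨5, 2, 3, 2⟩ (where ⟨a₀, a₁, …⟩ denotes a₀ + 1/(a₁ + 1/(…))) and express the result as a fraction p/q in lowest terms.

Build up convergents one term at a time:
a_0 = 5: 5/1
a_1 = 2: 11/2
a_2 = 3: 38/7
a_3 = 2: 87/16

87/16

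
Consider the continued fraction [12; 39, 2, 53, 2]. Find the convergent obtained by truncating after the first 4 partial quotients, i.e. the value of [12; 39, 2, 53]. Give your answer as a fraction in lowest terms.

50819/4226

a_0 = 12: 12/1
a_1 = 39: 469/39
a_2 = 2: 950/79
a_3 = 53: 50819/4226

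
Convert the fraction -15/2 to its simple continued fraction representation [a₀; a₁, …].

⌊-15/2⌋ = -8, remainder 1
⌊2/1⌋ = 2, remainder 0

[-8; 2]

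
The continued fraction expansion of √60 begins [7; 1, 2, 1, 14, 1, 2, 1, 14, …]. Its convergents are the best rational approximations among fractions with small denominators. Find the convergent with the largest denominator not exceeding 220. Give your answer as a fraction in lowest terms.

1433/185

List convergents until the denominator exceeds the bound:
a_0 = 7: 7/1  (≤ bound)
a_1 = 1: 8/1  (≤ bound)
a_2 = 2: 23/3  (≤ bound)
a_3 = 1: 31/4  (≤ bound)
a_4 = 14: 457/59  (≤ bound)
a_5 = 1: 488/63  (≤ bound)
a_6 = 2: 1433/185  (≤ bound)
a_7 = 1: 1921/248  (> 220, stop)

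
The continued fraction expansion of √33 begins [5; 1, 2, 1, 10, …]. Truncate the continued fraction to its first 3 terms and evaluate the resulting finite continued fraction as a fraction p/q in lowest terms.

Collapse the nested fraction from the inside out:
Start with 2.
1 + 1/(2/1) = 1 + 1/2 = 3/2
5 + 1/(3/2) = 5 + 2/3 = 17/3

17/3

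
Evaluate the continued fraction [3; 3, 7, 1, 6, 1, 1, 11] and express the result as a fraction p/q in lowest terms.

Work from the innermost term outward:
Start with 11.
1 + 1/(11/1) = 1 + 1/11 = 12/11
1 + 1/(12/11) = 1 + 11/12 = 23/12
6 + 1/(23/12) = 6 + 12/23 = 150/23
1 + 1/(150/23) = 1 + 23/150 = 173/150
7 + 1/(173/150) = 7 + 150/173 = 1361/173
3 + 1/(1361/173) = 3 + 173/1361 = 4256/1361
3 + 1/(4256/1361) = 3 + 1361/4256 = 14129/4256

14129/4256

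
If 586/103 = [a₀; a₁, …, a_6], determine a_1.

1

Apply division with remainder until the remainder is 0:
586 ÷ 103 → quotient 5, remainder 71
103 ÷ 71 → quotient 1, remainder 32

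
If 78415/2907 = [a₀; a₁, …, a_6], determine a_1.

Run the Euclidean algorithm, recording each quotient:
78415 ÷ 2907 → quotient 26, remainder 2833
2907 ÷ 2833 → quotient 1, remainder 74

1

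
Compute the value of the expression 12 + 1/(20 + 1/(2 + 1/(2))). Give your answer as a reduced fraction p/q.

a_0 = 12: 12/1
a_1 = 20: 241/20
a_2 = 2: 494/41
a_3 = 2: 1229/102

1229/102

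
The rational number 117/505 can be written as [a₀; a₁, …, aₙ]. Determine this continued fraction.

117 ÷ 505 → quotient 0, remainder 117
505 ÷ 117 → quotient 4, remainder 37
117 ÷ 37 → quotient 3, remainder 6
37 ÷ 6 → quotient 6, remainder 1
6 ÷ 1 → quotient 6, remainder 0

[0; 4, 3, 6, 6]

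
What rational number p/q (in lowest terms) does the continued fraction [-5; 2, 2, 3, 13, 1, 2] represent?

Compute successive convergents:
a_0 = -5: -5/1
a_1 = 2: -9/2
a_2 = 2: -23/5
a_3 = 3: -78/17
a_4 = 13: -1037/226
a_5 = 1: -1115/243
a_6 = 2: -3267/712

-3267/712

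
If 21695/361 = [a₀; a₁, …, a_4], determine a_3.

⌊21695/361⌋ = 60, remainder 35
⌊361/35⌋ = 10, remainder 11
⌊35/11⌋ = 3, remainder 2
⌊11/2⌋ = 5, remainder 1

5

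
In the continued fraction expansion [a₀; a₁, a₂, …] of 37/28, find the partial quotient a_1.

Apply division with remainder until the remainder is 0:
37 = 1·28 + 9, so a_0 = 1
28 = 3·9 + 1, so a_1 = 3

3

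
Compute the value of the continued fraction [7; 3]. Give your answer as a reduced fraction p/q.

Start with 3.
7 + 1/(3/1) = 7 + 1/3 = 22/3

22/3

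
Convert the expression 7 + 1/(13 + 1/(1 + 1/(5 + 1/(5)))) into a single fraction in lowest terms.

3034/429

Collapse the nested fraction from the inside out:
Start with 5.
5 + 1/(5/1) = 5 + 1/5 = 26/5
1 + 1/(26/5) = 1 + 5/26 = 31/26
13 + 1/(31/26) = 13 + 26/31 = 429/31
7 + 1/(429/31) = 7 + 31/429 = 3034/429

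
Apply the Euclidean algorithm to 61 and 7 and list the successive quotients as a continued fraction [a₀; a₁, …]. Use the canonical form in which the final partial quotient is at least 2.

Repeatedly divide and take the remainder:
⌊61/7⌋ = 8, remainder 5
⌊7/5⌋ = 1, remainder 2
⌊5/2⌋ = 2, remainder 1
⌊2/1⌋ = 2, remainder 0

[8; 1, 2, 2]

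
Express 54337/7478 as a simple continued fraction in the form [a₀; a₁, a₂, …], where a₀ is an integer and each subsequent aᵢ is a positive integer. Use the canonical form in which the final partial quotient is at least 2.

54337 ÷ 7478 → quotient 7, remainder 1991
7478 ÷ 1991 → quotient 3, remainder 1505
1991 ÷ 1505 → quotient 1, remainder 486
1505 ÷ 486 → quotient 3, remainder 47
486 ÷ 47 → quotient 10, remainder 16
47 ÷ 16 → quotient 2, remainder 15
16 ÷ 15 → quotient 1, remainder 1
15 ÷ 1 → quotient 15, remainder 0

[7; 3, 1, 3, 10, 2, 1, 15]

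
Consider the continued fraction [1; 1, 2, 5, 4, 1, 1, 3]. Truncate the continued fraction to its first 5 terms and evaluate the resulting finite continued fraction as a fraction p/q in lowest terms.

113/67

a_0 = 1: 1/1
a_1 = 1: 2/1
a_2 = 2: 5/3
a_3 = 5: 27/16
a_4 = 4: 113/67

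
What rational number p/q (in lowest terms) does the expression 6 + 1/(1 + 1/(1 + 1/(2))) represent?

a_0 = 6: 6/1
a_1 = 1: 7/1
a_2 = 1: 13/2
a_3 = 2: 33/5

33/5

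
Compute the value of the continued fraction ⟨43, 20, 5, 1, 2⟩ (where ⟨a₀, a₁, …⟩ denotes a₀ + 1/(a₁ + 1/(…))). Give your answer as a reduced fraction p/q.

14766/343

a_0 = 43: 43/1
a_1 = 20: 861/20
a_2 = 5: 4348/101
a_3 = 1: 5209/121
a_4 = 2: 14766/343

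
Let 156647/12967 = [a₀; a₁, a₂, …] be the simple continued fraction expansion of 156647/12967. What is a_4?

5

156647 ÷ 12967 → quotient 12, remainder 1043
12967 ÷ 1043 → quotient 12, remainder 451
1043 ÷ 451 → quotient 2, remainder 141
451 ÷ 141 → quotient 3, remainder 28
141 ÷ 28 → quotient 5, remainder 1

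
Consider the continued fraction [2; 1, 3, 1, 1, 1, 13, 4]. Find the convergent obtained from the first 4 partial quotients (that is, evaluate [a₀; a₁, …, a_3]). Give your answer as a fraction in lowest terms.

Use the convergent recurrence hₖ = aₖ·hₖ₋₁ + hₖ₋₂ (and likewise for the denominators kₖ):
a_0 = 2: 2/1
a_1 = 1: 3/1
a_2 = 3: 11/4
a_3 = 1: 14/5

14/5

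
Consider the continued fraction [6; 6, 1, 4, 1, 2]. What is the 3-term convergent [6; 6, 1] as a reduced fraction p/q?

a_0 = 6: 6/1
a_1 = 6: 37/6
a_2 = 1: 43/7

43/7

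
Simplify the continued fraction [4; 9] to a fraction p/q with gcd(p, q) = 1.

Build up convergents one term at a time:
a_0 = 4: 4/1
a_1 = 9: 37/9

37/9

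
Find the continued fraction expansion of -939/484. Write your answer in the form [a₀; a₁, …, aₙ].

-939 = -2·484 + 29, so a_0 = -2
484 = 16·29 + 20, so a_1 = 16
29 = 1·20 + 9, so a_2 = 1
20 = 2·9 + 2, so a_3 = 2
9 = 4·2 + 1, so a_4 = 4
2 = 2·1 + 0, so a_5 = 2

[-2; 16, 1, 2, 4, 2]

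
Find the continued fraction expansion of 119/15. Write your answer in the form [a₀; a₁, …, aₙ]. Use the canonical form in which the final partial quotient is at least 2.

[7; 1, 14]

⌊119/15⌋ = 7, remainder 14
⌊15/14⌋ = 1, remainder 1
⌊14/1⌋ = 14, remainder 0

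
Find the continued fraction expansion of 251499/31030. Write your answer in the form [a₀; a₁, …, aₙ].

[8; 9, 1, 1, 11, 4, 2, 15]

251499 ÷ 31030 → quotient 8, remainder 3259
31030 ÷ 3259 → quotient 9, remainder 1699
3259 ÷ 1699 → quotient 1, remainder 1560
1699 ÷ 1560 → quotient 1, remainder 139
1560 ÷ 139 → quotient 11, remainder 31
139 ÷ 31 → quotient 4, remainder 15
31 ÷ 15 → quotient 2, remainder 1
15 ÷ 1 → quotient 15, remainder 0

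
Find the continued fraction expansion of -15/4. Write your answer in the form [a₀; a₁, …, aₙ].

[-4; 4]

-15 ÷ 4 → quotient -4, remainder 1
4 ÷ 1 → quotient 4, remainder 0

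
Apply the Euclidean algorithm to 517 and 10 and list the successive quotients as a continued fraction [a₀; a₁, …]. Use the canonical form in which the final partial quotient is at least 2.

Repeatedly divide and take the remainder:
⌊517/10⌋ = 51, remainder 7
⌊10/7⌋ = 1, remainder 3
⌊7/3⌋ = 2, remainder 1
⌊3/1⌋ = 3, remainder 0

[51; 1, 2, 3]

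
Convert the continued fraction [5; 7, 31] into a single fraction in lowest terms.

1121/218

Start with 31.
7 + 1/(31/1) = 7 + 1/31 = 218/31
5 + 1/(218/31) = 5 + 31/218 = 1121/218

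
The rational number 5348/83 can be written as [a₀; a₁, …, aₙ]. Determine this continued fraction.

Run the Euclidean algorithm, recording each quotient:
5348 ÷ 83 → quotient 64, remainder 36
83 ÷ 36 → quotient 2, remainder 11
36 ÷ 11 → quotient 3, remainder 3
11 ÷ 3 → quotient 3, remainder 2
3 ÷ 2 → quotient 1, remainder 1
2 ÷ 1 → quotient 2, remainder 0

[64; 2, 3, 3, 1, 2]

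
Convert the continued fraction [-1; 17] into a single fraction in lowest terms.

Build up convergents one term at a time:
a_0 = -1: -1/1
a_1 = 17: -16/17

-16/17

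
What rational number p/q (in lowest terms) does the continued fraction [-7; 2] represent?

-13/2

Start with 2.
-7 + 1/(2/1) = -7 + 1/2 = -13/2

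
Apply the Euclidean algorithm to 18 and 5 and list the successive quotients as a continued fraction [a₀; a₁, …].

[3; 1, 1, 2]

Run the Euclidean algorithm, recording each quotient:
18 ÷ 5 → quotient 3, remainder 3
5 ÷ 3 → quotient 1, remainder 2
3 ÷ 2 → quotient 1, remainder 1
2 ÷ 1 → quotient 2, remainder 0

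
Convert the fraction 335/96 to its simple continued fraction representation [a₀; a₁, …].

Run the Euclidean algorithm, recording each quotient:
335 ÷ 96 → quotient 3, remainder 47
96 ÷ 47 → quotient 2, remainder 2
47 ÷ 2 → quotient 23, remainder 1
2 ÷ 1 → quotient 2, remainder 0

[3; 2, 23, 2]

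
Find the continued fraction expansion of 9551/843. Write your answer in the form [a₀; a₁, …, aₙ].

Apply division with remainder until the remainder is 0:
9551 = 11·843 + 278, so a_0 = 11
843 = 3·278 + 9, so a_1 = 3
278 = 30·9 + 8, so a_2 = 30
9 = 1·8 + 1, so a_3 = 1
8 = 8·1 + 0, so a_4 = 8

[11; 3, 30, 1, 8]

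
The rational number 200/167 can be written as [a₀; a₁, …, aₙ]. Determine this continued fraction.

Run the Euclidean algorithm, recording each quotient:
⌊200/167⌋ = 1, remainder 33
⌊167/33⌋ = 5, remainder 2
⌊33/2⌋ = 16, remainder 1
⌊2/1⌋ = 2, remainder 0

[1; 5, 16, 2]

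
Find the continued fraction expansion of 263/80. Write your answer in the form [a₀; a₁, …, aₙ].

Run the Euclidean algorithm, recording each quotient:
263 = 3·80 + 23, so a_0 = 3
80 = 3·23 + 11, so a_1 = 3
23 = 2·11 + 1, so a_2 = 2
11 = 11·1 + 0, so a_3 = 11

[3; 3, 2, 11]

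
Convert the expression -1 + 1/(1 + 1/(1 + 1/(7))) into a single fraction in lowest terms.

-7/15

a_0 = -1: -1/1
a_1 = 1: 0/1
a_2 = 1: -1/2
a_3 = 7: -7/15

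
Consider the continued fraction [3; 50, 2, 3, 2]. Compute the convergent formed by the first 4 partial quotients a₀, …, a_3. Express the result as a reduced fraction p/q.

a_0 = 3: 3/1
a_1 = 50: 151/50
a_2 = 2: 305/101
a_3 = 3: 1066/353

1066/353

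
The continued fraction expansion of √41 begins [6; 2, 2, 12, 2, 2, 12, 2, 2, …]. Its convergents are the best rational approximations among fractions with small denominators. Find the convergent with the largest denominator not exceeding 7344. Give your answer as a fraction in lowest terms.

25414/3969

a_0 = 6: 6/1  (≤ bound)
a_1 = 2: 13/2  (≤ bound)
a_2 = 2: 32/5  (≤ bound)
a_3 = 12: 397/62  (≤ bound)
a_4 = 2: 826/129  (≤ bound)
a_5 = 2: 2049/320  (≤ bound)
a_6 = 12: 25414/3969  (≤ bound)
a_7 = 2: 52877/8258  (> 7344, stop)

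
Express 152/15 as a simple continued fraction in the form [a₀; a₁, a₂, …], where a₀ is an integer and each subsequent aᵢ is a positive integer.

Repeatedly divide and take the remainder:
152 = 10·15 + 2, so a_0 = 10
15 = 7·2 + 1, so a_1 = 7
2 = 2·1 + 0, so a_2 = 2

[10; 7, 2]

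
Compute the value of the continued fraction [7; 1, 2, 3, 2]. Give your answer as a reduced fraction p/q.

177/23

Compute successive convergents:
a_0 = 7: 7/1
a_1 = 1: 8/1
a_2 = 2: 23/3
a_3 = 3: 77/10
a_4 = 2: 177/23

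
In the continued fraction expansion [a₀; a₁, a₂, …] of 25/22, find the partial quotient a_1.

25 ÷ 22 → quotient 1, remainder 3
22 ÷ 3 → quotient 7, remainder 1

7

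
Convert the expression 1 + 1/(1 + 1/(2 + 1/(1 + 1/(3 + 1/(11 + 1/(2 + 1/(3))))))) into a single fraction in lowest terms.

a_0 = 1: 1/1
a_1 = 1: 2/1
a_2 = 2: 5/3
a_3 = 1: 7/4
a_4 = 3: 26/15
a_5 = 11: 293/169
a_6 = 2: 612/353
a_7 = 3: 2129/1228

2129/1228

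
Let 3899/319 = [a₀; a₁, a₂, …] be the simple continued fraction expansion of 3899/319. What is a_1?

Run the Euclidean algorithm, recording each quotient:
⌊3899/319⌋ = 12, remainder 71
⌊319/71⌋ = 4, remainder 35

4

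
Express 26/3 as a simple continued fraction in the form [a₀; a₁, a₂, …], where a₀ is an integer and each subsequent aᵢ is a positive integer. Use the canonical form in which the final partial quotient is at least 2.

[8; 1, 2]

26 = 8·3 + 2, so a_0 = 8
3 = 1·2 + 1, so a_1 = 1
2 = 2·1 + 0, so a_2 = 2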